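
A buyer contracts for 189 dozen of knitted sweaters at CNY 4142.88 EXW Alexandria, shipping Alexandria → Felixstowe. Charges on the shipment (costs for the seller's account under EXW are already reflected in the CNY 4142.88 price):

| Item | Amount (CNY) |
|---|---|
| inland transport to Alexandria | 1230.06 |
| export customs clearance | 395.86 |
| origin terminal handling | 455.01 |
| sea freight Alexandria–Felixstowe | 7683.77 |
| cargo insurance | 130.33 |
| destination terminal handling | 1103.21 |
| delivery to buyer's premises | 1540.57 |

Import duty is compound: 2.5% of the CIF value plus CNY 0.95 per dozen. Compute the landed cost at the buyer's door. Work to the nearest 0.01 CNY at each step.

Total landed cost: CNY 17212.19

EXW: the seller makes goods available at their premises; the buyer bears all onward costs.
CIF value = EXW price + inland to port + export clearance + origin terminal + freight + insurance = 4142.88 + 1230.06 + 395.86 + 455.01 + 7683.77 + 130.33 = 14037.91
Ad valorem component: 14037.91 × 2.5% = 350.95
Specific component: 189 × 0.95 = 179.55
Import duty = 350.95 + 179.55 = 530.50
Buyer bears: inland to port 1230.06 + export clearance 395.86 + origin terminal 455.01 + freight 7683.77 + insurance 130.33 + destination terminal 1103.21 + delivery 1540.57 + duty 530.50 = 13069.31
Landed cost = invoice 4142.88 + 13069.31 = 17212.19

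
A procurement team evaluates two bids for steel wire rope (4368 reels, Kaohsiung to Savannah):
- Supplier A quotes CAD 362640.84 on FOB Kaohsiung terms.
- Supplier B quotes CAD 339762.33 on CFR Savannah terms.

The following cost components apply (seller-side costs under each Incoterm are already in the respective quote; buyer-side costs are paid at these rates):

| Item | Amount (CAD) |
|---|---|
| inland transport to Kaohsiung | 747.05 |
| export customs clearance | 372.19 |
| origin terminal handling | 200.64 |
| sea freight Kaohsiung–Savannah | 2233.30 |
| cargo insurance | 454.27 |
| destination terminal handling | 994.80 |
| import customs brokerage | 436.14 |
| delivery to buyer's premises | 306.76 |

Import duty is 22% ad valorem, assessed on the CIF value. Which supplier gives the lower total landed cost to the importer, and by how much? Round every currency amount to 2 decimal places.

Supplier B is cheaper by CAD 30636.41

Supplier A (FOB):
CIF value = FOB price + freight + insurance = 362640.84 + 2233.30 + 454.27 = 365328.41
Import duty = 365328.41 × 22% = 80372.25
Buyer bears (A): 2233.30 + 454.27 + 994.80 + 436.14 + 306.76 = 4425.27
Landed cost (A) = invoice 362640.84 + 4425.27 + duty 80372.25 = 447438.36
Supplier B (CFR):
CIF value = CFR price + insurance = 339762.33 + 454.27 = 340216.60
Import duty = 340216.60 × 22% = 74847.65
Buyer bears (B): 454.27 + 994.80 + 436.14 + 306.76 = 2191.97
Landed cost (B) = invoice 339762.33 + 2191.97 + duty 74847.65 = 416801.95
Difference = |447438.36 − 416801.95| = 30636.41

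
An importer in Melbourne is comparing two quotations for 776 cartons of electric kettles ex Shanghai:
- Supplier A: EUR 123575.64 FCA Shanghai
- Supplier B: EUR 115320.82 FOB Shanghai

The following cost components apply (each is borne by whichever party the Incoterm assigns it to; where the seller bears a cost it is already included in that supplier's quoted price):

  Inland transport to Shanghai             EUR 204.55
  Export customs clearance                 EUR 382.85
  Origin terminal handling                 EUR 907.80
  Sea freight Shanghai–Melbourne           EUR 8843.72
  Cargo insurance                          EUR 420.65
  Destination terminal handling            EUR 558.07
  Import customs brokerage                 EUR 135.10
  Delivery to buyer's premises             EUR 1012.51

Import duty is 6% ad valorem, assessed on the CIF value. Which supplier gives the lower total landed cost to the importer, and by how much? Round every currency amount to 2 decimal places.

Supplier A (FCA):
CIF value = FCA price + origin terminal + freight + insurance = 123575.64 + 907.80 + 8843.72 + 420.65 = 133747.81
Import duty = 133747.81 × 6% = 8024.87
Buyer bears (A): 907.80 + 8843.72 + 420.65 + 558.07 + 135.10 + 1012.51 = 11877.85
Landed cost (A) = invoice 123575.64 + 11877.85 + duty 8024.87 = 143478.36
Supplier B (FOB):
CIF value = FOB price + freight + insurance = 115320.82 + 8843.72 + 420.65 = 124585.19
Import duty = 124585.19 × 6% = 7475.11
Buyer bears (B): 8843.72 + 420.65 + 558.07 + 135.10 + 1012.51 = 10970.05
Landed cost (B) = invoice 115320.82 + 10970.05 + duty 7475.11 = 133765.98
Difference = |143478.36 − 133765.98| = 9712.38

Supplier B is cheaper by EUR 9712.38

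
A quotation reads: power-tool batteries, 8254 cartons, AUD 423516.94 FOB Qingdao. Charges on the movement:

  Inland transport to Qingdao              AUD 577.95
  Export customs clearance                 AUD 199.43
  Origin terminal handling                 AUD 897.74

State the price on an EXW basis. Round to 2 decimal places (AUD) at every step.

EXW price: AUD 421841.82

From FOB to EXW, the seller no longer bears: inland to port, export clearance, origin terminal.
EXW price = 423516.94 − 577.95 − 199.43 − 897.74 = 421841.82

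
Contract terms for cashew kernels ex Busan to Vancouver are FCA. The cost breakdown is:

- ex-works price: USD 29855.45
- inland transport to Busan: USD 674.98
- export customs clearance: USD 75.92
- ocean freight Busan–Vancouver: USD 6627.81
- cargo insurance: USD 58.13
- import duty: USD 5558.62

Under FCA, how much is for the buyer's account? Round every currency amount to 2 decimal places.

FCA: the seller delivers export-cleared goods to the carrier; the buyer bears costs from that point.
Seller's account: goods 29855.45 + inland to port 674.98 + export clearance 75.92 = 30606.35
Buyer's account: freight 6627.81 + insurance 58.13 + duty 5558.62 = 12244.56

Buyer's account: USD 12244.56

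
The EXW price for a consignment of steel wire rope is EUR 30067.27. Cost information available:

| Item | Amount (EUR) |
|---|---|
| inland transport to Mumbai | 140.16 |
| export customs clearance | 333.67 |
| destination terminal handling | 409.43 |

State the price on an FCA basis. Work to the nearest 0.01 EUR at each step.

FCA price: EUR 30541.10

Not relevant to the conversion: destination terminal — on the buyer under both terms; not part of either seller's price.
From EXW to FCA, the seller additionally bears: inland to port, export clearance.
FCA price = 30067.27 + 140.16 + 333.67 = 30541.10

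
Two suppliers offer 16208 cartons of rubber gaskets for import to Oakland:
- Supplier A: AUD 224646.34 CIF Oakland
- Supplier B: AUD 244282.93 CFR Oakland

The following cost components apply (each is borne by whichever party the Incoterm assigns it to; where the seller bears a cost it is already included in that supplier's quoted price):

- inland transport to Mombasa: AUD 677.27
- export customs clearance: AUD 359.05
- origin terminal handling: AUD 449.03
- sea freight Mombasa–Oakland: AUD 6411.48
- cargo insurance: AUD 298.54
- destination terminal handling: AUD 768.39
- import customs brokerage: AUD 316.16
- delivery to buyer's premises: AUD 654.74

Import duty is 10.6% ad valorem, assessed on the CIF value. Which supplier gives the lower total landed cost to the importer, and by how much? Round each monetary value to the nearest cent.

Supplier A (CIF):
The CIF price already equals the CIF value: 224646.34
Import duty = 224646.34 × 10.6% = 23812.51
Buyer bears (A): 768.39 + 316.16 + 654.74 = 1739.29
Landed cost (A) = invoice 224646.34 + 1739.29 + duty 23812.51 = 250198.14
Supplier B (CFR):
CIF value = CFR price + insurance = 244282.93 + 298.54 = 244581.47
Import duty = 244581.47 × 10.6% = 25925.64
Buyer bears (B): 298.54 + 768.39 + 316.16 + 654.74 = 2037.83
Landed cost (B) = invoice 244282.93 + 2037.83 + duty 25925.64 = 272246.40
Difference = |250198.14 − 272246.40| = 22048.26

Supplier A is cheaper by AUD 22048.26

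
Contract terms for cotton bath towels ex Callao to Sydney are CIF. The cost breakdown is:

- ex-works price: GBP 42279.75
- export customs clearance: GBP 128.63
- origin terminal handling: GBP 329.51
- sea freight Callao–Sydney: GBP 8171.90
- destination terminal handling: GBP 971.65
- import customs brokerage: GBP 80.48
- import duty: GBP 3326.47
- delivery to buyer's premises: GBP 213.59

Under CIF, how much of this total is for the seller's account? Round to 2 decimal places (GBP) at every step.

Seller's account: GBP 50909.79

CIF: the seller pays costs through ocean freight and marine insurance to the destination port.
Seller's account: goods 42279.75 + export clearance 128.63 + origin terminal 329.51 + freight 8171.90 = 50909.79
Buyer's account: destination terminal 971.65 + brokerage 80.48 + duty 3326.47 + delivery 213.59 = 4592.19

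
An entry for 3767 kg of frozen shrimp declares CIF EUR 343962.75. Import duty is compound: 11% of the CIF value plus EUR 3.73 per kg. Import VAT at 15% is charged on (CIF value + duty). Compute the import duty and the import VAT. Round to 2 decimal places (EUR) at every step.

Import duty: EUR 51886.81; import VAT: EUR 59377.43

Ad valorem component: 343962.75 × 11% = 37835.90
Specific component: 3767 × 3.73 = 14050.91
Import duty = 37835.90 + 14050.91 = 51886.81
VAT base = CIF + duty = 343962.75 + 51886.81 = 395849.56
Import VAT = 395849.56 × 15% = 59377.43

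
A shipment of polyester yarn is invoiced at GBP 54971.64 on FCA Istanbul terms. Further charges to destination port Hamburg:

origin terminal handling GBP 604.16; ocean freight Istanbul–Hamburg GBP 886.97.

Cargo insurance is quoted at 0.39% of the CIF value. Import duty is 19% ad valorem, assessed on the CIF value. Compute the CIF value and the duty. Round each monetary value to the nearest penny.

CIF value: GBP 56683.84; import duty: GBP 10769.93

Let C be the CIF value. C = FCA price + pre-shipment costs + freight + 0.39% × C
C − 0.39% × C = 54971.64 + 604.16 + 886.97
0.9961 × C = 56462.77
C = 56462.77 / 0.9961 = 56683.84
Insurance premium = 0.39% × 56683.84 = 221.07
Import duty = 56683.84 × 19% = 10769.93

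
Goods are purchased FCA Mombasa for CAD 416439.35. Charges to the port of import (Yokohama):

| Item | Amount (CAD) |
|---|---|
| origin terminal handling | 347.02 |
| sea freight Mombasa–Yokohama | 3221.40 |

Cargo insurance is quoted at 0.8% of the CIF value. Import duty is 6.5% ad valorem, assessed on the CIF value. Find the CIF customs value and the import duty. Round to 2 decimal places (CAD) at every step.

CIF value: CAD 423394.93; import duty: CAD 27520.67

Let C be the CIF value. C = FCA price + pre-shipment costs + freight + 0.8% × C
C − 0.8% × C = 416439.35 + 347.02 + 3221.40
0.992 × C = 420007.77
C = 420007.77 / 0.992 = 423394.93
Insurance premium = 0.8% × 423394.93 = 3387.16
Import duty = 423394.93 × 6.5% = 27520.67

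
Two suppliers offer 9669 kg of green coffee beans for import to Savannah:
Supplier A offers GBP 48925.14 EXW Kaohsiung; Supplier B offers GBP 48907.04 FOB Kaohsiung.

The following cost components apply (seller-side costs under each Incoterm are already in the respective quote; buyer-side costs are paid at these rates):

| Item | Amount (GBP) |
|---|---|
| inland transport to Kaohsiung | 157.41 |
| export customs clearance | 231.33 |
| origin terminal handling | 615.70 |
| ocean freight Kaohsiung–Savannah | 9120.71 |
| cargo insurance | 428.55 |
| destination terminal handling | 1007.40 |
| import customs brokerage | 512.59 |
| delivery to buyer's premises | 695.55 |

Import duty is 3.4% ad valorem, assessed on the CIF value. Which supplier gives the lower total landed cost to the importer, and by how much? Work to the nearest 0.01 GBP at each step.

Supplier A (EXW):
CIF value = EXW price + inland to port + export clearance + origin terminal + freight + insurance = 48925.14 + 157.41 + 231.33 + 615.70 + 9120.71 + 428.55 = 59478.84
Import duty = 59478.84 × 3.4% = 2022.28
Buyer bears (A): 157.41 + 231.33 + 615.70 + 9120.71 + 428.55 + 1007.40 + 512.59 + 695.55 = 12769.24
Landed cost (A) = invoice 48925.14 + 12769.24 + duty 2022.28 = 63716.66
Supplier B (FOB):
CIF value = FOB price + freight + insurance = 48907.04 + 9120.71 + 428.55 = 58456.30
Import duty = 58456.30 × 3.4% = 1987.51
Buyer bears (B): 9120.71 + 428.55 + 1007.40 + 512.59 + 695.55 = 11764.80
Landed cost (B) = invoice 48907.04 + 11764.80 + duty 1987.51 = 62659.35
Difference = |63716.66 − 62659.35| = 1057.31

Supplier B is cheaper by GBP 1057.31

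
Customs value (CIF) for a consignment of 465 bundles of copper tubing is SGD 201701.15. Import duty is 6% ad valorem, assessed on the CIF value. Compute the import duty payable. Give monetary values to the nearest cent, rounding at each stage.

Import duty = 201701.15 × 6% = 12102.07

Import duty: SGD 12102.07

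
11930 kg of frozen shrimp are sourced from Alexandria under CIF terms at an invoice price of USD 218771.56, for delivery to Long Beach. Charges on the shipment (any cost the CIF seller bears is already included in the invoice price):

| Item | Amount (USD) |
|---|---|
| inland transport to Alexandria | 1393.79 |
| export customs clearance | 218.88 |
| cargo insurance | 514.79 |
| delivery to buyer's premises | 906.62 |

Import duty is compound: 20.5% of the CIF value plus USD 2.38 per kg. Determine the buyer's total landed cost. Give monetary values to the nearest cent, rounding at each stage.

Total landed cost: USD 292919.75

CIF: the seller pays costs through ocean freight and marine insurance to the destination port.
Already in the invoice (seller's account under CIF): inland to port, export clearance, insurance — exclude.
The CIF price already equals the CIF value: 218771.56
Ad valorem component: 218771.56 × 20.5% = 44848.17
Specific component: 11930 × 2.38 = 28393.40
Import duty = 44848.17 + 28393.40 = 73241.57
Buyer bears: delivery 906.62 + duty 73241.57 = 74148.19
Landed cost = invoice 218771.56 + 74148.19 = 292919.75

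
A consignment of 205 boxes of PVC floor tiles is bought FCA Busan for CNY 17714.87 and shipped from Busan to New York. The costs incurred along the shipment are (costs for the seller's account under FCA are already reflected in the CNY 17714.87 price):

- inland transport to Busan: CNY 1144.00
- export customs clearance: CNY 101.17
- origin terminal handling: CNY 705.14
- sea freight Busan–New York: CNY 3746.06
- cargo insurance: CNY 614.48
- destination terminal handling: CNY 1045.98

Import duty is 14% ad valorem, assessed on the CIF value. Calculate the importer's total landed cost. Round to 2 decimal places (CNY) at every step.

FCA: the seller delivers export-cleared goods to the carrier; the buyer bears costs from that point.
Already in the invoice (seller's account under FCA): inland to port, export clearance — exclude.
CIF value = FCA price + origin terminal + freight + insurance = 17714.87 + 705.14 + 3746.06 + 614.48 = 22780.55
Import duty = 22780.55 × 14% = 3189.28
Buyer bears: origin terminal 705.14 + freight 3746.06 + insurance 614.48 + destination terminal 1045.98 + duty 3189.28 = 9300.94
Landed cost = invoice 17714.87 + 9300.94 = 27015.81

Total landed cost: CNY 27015.81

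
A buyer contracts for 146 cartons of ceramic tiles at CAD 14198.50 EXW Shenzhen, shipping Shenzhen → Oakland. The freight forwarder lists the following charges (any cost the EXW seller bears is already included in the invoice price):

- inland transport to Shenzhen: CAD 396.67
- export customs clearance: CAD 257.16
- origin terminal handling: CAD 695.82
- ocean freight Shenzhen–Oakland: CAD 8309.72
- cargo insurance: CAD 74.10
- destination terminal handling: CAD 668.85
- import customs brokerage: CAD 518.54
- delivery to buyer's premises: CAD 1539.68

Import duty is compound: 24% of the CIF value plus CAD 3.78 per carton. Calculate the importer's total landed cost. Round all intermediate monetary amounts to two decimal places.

Total landed cost: CAD 32954.59

EXW: the seller makes goods available at their premises; the buyer bears all onward costs.
CIF value = EXW price + inland to port + export clearance + origin terminal + freight + insurance = 14198.50 + 396.67 + 257.16 + 695.82 + 8309.72 + 74.10 = 23931.97
Ad valorem component: 23931.97 × 24% = 5743.67
Specific component: 146 × 3.78 = 551.88
Import duty = 5743.67 + 551.88 = 6295.55
Buyer bears: inland to port 396.67 + export clearance 257.16 + origin terminal 695.82 + freight 8309.72 + insurance 74.10 + destination terminal 668.85 + brokerage 518.54 + delivery 1539.68 + duty 6295.55 = 18756.09
Landed cost = invoice 14198.50 + 18756.09 = 32954.59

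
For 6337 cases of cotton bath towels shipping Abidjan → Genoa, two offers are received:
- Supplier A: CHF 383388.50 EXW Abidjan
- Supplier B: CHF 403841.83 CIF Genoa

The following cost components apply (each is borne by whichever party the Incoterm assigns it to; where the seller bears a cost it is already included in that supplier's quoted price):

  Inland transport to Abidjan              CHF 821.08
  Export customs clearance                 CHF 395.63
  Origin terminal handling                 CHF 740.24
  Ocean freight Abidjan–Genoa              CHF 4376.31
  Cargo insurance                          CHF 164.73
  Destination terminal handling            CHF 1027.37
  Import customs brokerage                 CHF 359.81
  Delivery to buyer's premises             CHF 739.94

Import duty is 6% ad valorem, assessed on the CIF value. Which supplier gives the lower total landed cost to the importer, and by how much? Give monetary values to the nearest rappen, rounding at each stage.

Supplier A is cheaper by CHF 14792.66

Supplier A (EXW):
CIF value = EXW price + inland to port + export clearance + origin terminal + freight + insurance = 383388.50 + 821.08 + 395.63 + 740.24 + 4376.31 + 164.73 = 389886.49
Import duty = 389886.49 × 6% = 23393.19
Buyer bears (A): 821.08 + 395.63 + 740.24 + 4376.31 + 164.73 + 1027.37 + 359.81 + 739.94 = 8625.11
Landed cost (A) = invoice 383388.50 + 8625.11 + duty 23393.19 = 415406.80
Supplier B (CIF):
The CIF price already equals the CIF value: 403841.83
Import duty = 403841.83 × 6% = 24230.51
Buyer bears (B): 1027.37 + 359.81 + 739.94 = 2127.12
Landed cost (B) = invoice 403841.83 + 2127.12 + duty 24230.51 = 430199.46
Difference = |415406.80 − 430199.46| = 14792.66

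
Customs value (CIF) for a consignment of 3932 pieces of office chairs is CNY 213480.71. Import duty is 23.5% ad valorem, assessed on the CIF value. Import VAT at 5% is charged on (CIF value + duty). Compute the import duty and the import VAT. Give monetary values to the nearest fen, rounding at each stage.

Import duty: CNY 50167.97; import VAT: CNY 13182.43

Import duty = 213480.71 × 23.5% = 50167.97
VAT base = CIF + duty = 213480.71 + 50167.97 = 263648.68
Import VAT = 263648.68 × 5% = 13182.43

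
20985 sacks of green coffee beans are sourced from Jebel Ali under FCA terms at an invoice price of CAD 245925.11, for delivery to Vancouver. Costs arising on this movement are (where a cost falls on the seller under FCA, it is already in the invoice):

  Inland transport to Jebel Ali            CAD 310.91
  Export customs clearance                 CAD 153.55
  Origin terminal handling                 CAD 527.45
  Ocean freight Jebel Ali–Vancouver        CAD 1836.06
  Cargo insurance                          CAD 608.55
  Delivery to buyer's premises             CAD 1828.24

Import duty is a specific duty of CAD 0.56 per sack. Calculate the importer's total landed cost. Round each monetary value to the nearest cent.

Total landed cost: CAD 262477.01

FCA: the seller delivers export-cleared goods to the carrier; the buyer bears costs from that point.
Already in the invoice (seller's account under FCA): inland to port, export clearance — exclude.
CIF value = FCA price + origin terminal + freight + insurance = 245925.11 + 527.45 + 1836.06 + 608.55 = 248897.17
Import duty = 20985 × 0.56 = 11751.60
Buyer bears: origin terminal 527.45 + freight 1836.06 + insurance 608.55 + delivery 1828.24 + duty 11751.60 = 16551.90
Landed cost = invoice 245925.11 + 16551.90 = 262477.01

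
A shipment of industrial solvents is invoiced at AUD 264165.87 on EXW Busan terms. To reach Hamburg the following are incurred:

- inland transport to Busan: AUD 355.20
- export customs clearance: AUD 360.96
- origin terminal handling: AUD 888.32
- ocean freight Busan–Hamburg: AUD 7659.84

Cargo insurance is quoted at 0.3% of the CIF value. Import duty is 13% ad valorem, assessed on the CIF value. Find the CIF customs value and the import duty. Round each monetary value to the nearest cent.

CIF value: AUD 274252.95; import duty: AUD 35652.88

Let C be the CIF value. C = EXW price + pre-shipment costs + freight + 0.3% × C
C − 0.3% × C = 264165.87 + 355.20 + 360.96 + 888.32 + 7659.84
0.997 × C = 273430.19
C = 273430.19 / 0.997 = 274252.95
Insurance premium = 0.3% × 274252.95 = 822.76
Import duty = 274252.95 × 13% = 35652.88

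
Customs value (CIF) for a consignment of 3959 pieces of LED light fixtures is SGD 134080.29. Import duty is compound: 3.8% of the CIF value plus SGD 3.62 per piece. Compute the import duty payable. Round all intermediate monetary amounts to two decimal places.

Import duty: SGD 19426.63

Ad valorem component: 134080.29 × 3.8% = 5095.05
Specific component: 3959 × 3.62 = 14331.58
Import duty = 5095.05 + 14331.58 = 19426.63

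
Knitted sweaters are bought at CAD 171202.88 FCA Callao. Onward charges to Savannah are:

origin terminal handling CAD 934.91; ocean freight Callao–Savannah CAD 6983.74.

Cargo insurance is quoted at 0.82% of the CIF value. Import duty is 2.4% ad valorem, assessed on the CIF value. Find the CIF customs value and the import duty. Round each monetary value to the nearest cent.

CIF value: CAD 180602.47; import duty: CAD 4334.46

Let C be the CIF value. C = FCA price + pre-shipment costs + freight + 0.82% × C
C − 0.82% × C = 171202.88 + 934.91 + 6983.74
0.9918 × C = 179121.53
C = 179121.53 / 0.9918 = 180602.47
Insurance premium = 0.82% × 180602.47 = 1480.94
Import duty = 180602.47 × 2.4% = 4334.46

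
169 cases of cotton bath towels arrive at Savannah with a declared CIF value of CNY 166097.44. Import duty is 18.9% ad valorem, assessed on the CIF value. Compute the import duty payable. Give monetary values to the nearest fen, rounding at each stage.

Import duty = 166097.44 × 18.9% = 31392.42

Import duty: CNY 31392.42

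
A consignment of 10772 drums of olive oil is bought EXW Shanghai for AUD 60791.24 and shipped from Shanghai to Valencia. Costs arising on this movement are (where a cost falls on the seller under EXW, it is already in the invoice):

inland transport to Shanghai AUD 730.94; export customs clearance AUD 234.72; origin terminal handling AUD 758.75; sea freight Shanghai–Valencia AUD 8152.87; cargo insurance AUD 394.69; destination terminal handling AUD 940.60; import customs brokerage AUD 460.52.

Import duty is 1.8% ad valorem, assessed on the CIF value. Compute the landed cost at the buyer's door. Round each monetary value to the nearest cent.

EXW: the seller makes goods available at their premises; the buyer bears all onward costs.
CIF value = EXW price + inland to port + export clearance + origin terminal + freight + insurance = 60791.24 + 730.94 + 234.72 + 758.75 + 8152.87 + 394.69 = 71063.21
Import duty = 71063.21 × 1.8% = 1279.14
Buyer bears: inland to port 730.94 + export clearance 234.72 + origin terminal 758.75 + freight 8152.87 + insurance 394.69 + destination terminal 940.60 + brokerage 460.52 + duty 1279.14 = 12952.23
Landed cost = invoice 60791.24 + 12952.23 = 73743.47

Total landed cost: AUD 73743.47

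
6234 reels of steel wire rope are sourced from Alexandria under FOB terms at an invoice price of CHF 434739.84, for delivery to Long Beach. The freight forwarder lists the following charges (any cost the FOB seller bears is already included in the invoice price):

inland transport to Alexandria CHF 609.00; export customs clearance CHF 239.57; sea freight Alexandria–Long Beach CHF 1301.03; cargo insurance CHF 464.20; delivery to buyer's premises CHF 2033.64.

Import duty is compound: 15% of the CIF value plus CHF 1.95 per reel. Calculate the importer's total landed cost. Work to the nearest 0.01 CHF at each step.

Total landed cost: CHF 516170.77

FOB: the seller bears costs until goods are on board at the origin port; the buyer bears freight, insurance and all costs thereafter.
Already in the invoice (seller's account under FOB): inland to port, export clearance — exclude.
CIF value = FOB price + freight + insurance = 434739.84 + 1301.03 + 464.20 = 436505.07
Ad valorem component: 436505.07 × 15% = 65475.76
Specific component: 6234 × 1.95 = 12156.30
Import duty = 65475.76 + 12156.30 = 77632.06
Buyer bears: freight 1301.03 + insurance 464.20 + delivery 2033.64 + duty 77632.06 = 81430.93
Landed cost = invoice 434739.84 + 81430.93 = 516170.77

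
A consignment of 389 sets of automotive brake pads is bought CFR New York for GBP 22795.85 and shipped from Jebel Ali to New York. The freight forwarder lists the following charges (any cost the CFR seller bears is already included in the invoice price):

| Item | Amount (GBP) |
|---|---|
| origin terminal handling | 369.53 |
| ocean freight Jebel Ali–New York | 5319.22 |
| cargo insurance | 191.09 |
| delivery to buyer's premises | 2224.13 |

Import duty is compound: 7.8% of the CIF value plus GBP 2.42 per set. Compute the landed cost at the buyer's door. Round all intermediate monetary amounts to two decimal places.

CFR: the seller pays costs through ocean freight to the destination port, but not insurance.
Already in the invoice (seller's account under CFR): origin terminal, freight — exclude.
CIF value = CFR price + insurance = 22795.85 + 191.09 = 22986.94
Ad valorem component: 22986.94 × 7.8% = 1792.98
Specific component: 389 × 2.42 = 941.38
Import duty = 1792.98 + 941.38 = 2734.36
Buyer bears: insurance 191.09 + delivery 2224.13 + duty 2734.36 = 5149.58
Landed cost = invoice 22795.85 + 5149.58 = 27945.43

Total landed cost: GBP 27945.43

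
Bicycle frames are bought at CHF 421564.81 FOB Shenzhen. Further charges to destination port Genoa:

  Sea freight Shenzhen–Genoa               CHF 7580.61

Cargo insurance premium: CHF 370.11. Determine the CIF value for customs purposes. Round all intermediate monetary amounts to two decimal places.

CIF value: CHF 429515.53

CIF = FOB price + freight + insurance
CIF = 421564.81 + 7580.61 + 370.11 = 429515.53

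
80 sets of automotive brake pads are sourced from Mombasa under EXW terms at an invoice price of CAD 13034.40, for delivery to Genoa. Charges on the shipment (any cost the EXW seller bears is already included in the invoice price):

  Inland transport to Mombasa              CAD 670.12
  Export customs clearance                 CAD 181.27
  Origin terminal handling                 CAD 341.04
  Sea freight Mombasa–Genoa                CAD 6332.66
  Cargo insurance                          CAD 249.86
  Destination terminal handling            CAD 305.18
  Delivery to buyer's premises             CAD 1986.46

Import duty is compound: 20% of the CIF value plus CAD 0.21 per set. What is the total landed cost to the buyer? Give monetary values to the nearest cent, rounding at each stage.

EXW: the seller makes goods available at their premises; the buyer bears all onward costs.
CIF value = EXW price + inland to port + export clearance + origin terminal + freight + insurance = 13034.40 + 670.12 + 181.27 + 341.04 + 6332.66 + 249.86 = 20809.35
Ad valorem component: 20809.35 × 20% = 4161.87
Specific component: 80 × 0.21 = 16.80
Import duty = 4161.87 + 16.80 = 4178.67
Buyer bears: inland to port 670.12 + export clearance 181.27 + origin terminal 341.04 + freight 6332.66 + insurance 249.86 + destination terminal 305.18 + delivery 1986.46 + duty 4178.67 = 14245.26
Landed cost = invoice 13034.40 + 14245.26 = 27279.66

Total landed cost: CAD 27279.66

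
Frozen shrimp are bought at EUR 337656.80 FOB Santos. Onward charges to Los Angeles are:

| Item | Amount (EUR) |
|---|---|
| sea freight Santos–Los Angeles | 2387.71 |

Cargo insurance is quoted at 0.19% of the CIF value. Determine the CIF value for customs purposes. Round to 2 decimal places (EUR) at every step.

CIF value: EUR 340691.82

Let C be the CIF value. C = FOB price + freight + 0.19% × C
C − 0.19% × C = 337656.80 + 2387.71
0.9981 × C = 340044.51
C = 340044.51 / 0.9981 = 340691.82
Insurance premium = 0.19% × 340691.82 = 647.31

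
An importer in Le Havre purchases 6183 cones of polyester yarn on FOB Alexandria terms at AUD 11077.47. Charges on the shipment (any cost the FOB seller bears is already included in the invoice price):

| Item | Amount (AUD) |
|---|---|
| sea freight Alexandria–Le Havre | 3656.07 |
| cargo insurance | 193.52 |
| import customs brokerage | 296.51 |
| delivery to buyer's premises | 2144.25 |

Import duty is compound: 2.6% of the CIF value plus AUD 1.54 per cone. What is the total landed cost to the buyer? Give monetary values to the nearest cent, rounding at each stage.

FOB: the seller bears costs until goods are on board at the origin port; the buyer bears freight, insurance and all costs thereafter.
CIF value = FOB price + freight + insurance = 11077.47 + 3656.07 + 193.52 = 14927.06
Ad valorem component: 14927.06 × 2.6% = 388.10
Specific component: 6183 × 1.54 = 9521.82
Import duty = 388.10 + 9521.82 = 9909.92
Buyer bears: freight 3656.07 + insurance 193.52 + brokerage 296.51 + delivery 2144.25 + duty 9909.92 = 16200.27
Landed cost = invoice 11077.47 + 16200.27 = 27277.74

Total landed cost: AUD 27277.74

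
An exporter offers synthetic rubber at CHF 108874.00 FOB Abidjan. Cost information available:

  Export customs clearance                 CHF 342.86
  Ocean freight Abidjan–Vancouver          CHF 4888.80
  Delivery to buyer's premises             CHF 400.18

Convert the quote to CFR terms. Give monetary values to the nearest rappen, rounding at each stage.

Not relevant to the conversion: export clearance — on the seller under both FOB and CFR; already in the FOB price and stays in the CFR price. delivery — on the buyer under both terms; not part of either seller's price.
From FOB to CFR, the seller additionally bears: freight.
CFR price = 108874.00 + 4888.80 = 113762.80

CFR price: CHF 113762.80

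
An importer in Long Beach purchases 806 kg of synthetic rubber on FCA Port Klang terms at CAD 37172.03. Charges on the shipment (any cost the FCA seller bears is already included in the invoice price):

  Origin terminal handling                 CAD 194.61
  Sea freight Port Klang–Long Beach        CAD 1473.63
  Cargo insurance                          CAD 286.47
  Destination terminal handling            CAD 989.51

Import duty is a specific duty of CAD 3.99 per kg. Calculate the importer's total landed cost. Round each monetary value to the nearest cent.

FCA: the seller delivers export-cleared goods to the carrier; the buyer bears costs from that point.
CIF value = FCA price + origin terminal + freight + insurance = 37172.03 + 194.61 + 1473.63 + 286.47 = 39126.74
Import duty = 806 × 3.99 = 3215.94
Buyer bears: origin terminal 194.61 + freight 1473.63 + insurance 286.47 + destination terminal 989.51 + duty 3215.94 = 6160.16
Landed cost = invoice 37172.03 + 6160.16 = 43332.19

Total landed cost: CAD 43332.19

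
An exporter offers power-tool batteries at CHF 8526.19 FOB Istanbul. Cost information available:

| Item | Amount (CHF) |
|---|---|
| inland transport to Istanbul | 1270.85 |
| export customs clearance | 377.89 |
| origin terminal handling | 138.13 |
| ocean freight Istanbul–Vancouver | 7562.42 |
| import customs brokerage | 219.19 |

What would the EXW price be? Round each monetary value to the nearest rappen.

EXW price: CHF 6739.32

Not relevant to the conversion: brokerage, freight — on the buyer under both terms; not part of either seller's price.
From FOB to EXW, the seller no longer bears: inland to port, export clearance, origin terminal.
EXW price = 8526.19 − 1270.85 − 377.89 − 138.13 = 6739.32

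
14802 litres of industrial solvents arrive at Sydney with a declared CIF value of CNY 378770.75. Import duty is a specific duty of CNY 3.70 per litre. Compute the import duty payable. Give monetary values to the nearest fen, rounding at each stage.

Import duty: CNY 54767.40

Import duty = 14802 × 3.70 = 54767.40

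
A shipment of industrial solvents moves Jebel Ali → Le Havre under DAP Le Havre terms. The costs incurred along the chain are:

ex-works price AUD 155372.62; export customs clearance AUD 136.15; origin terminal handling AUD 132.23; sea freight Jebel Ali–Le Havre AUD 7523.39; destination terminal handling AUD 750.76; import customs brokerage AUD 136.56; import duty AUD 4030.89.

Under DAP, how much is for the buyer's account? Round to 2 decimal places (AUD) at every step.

Buyer's account: AUD 4167.45

DAP: the seller bears all costs to the named destination except import duty and clearance.
Seller's account: goods 155372.62 + export clearance 136.15 + origin terminal 132.23 + freight 7523.39 + destination terminal 750.76 = 163915.15
Buyer's account: brokerage 136.56 + duty 4030.89 = 4167.45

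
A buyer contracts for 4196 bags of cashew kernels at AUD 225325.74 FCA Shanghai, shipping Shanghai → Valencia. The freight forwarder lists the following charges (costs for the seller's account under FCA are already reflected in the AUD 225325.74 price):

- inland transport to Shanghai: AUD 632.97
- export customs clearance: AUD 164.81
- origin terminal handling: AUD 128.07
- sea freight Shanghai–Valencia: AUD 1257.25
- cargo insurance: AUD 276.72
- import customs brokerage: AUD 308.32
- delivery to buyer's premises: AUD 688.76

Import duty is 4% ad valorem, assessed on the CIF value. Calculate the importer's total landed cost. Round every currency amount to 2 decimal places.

Total landed cost: AUD 237064.37

FCA: the seller delivers export-cleared goods to the carrier; the buyer bears costs from that point.
Already in the invoice (seller's account under FCA): inland to port, export clearance — exclude.
CIF value = FCA price + origin terminal + freight + insurance = 225325.74 + 128.07 + 1257.25 + 276.72 = 226987.78
Import duty = 226987.78 × 4% = 9079.51
Buyer bears: origin terminal 128.07 + freight 1257.25 + insurance 276.72 + brokerage 308.32 + delivery 688.76 + duty 9079.51 = 11738.63
Landed cost = invoice 225325.74 + 11738.63 = 237064.37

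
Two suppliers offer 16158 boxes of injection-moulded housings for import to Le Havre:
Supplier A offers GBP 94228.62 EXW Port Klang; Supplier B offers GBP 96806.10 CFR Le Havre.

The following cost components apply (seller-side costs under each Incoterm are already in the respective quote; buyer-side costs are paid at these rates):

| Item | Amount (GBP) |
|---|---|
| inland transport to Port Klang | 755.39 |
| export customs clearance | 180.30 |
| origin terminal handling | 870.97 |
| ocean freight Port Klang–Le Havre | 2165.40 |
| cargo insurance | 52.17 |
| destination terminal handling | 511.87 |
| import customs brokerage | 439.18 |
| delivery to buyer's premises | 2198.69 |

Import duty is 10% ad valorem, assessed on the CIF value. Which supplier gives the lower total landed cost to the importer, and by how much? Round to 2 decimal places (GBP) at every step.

Supplier B is cheaper by GBP 1534.04

Supplier A (EXW):
CIF value = EXW price + inland to port + export clearance + origin terminal + freight + insurance = 94228.62 + 755.39 + 180.30 + 870.97 + 2165.40 + 52.17 = 98252.85
Import duty = 98252.85 × 10% = 9825.29
Buyer bears (A): 755.39 + 180.30 + 870.97 + 2165.40 + 52.17 + 511.87 + 439.18 + 2198.69 = 7173.97
Landed cost (A) = invoice 94228.62 + 7173.97 + duty 9825.29 = 111227.88
Supplier B (CFR):
CIF value = CFR price + insurance = 96806.10 + 52.17 = 96858.27
Import duty = 96858.27 × 10% = 9685.83
Buyer bears (B): 52.17 + 511.87 + 439.18 + 2198.69 = 3201.91
Landed cost (B) = invoice 96806.10 + 3201.91 + duty 9685.83 = 109693.84
Difference = |111227.88 − 109693.84| = 1534.04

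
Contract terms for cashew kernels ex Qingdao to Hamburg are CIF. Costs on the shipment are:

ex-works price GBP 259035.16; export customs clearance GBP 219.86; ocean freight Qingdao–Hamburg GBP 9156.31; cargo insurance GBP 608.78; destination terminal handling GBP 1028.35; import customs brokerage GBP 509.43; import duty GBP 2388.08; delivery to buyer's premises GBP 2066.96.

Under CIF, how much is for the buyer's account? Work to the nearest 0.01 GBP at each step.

Buyer's account: GBP 5992.82

CIF: the seller pays costs through ocean freight and marine insurance to the destination port.
Seller's account: goods 259035.16 + export clearance 219.86 + freight 9156.31 + insurance 608.78 = 269020.11
Buyer's account: destination terminal 1028.35 + brokerage 509.43 + duty 2388.08 + delivery 2066.96 = 5992.82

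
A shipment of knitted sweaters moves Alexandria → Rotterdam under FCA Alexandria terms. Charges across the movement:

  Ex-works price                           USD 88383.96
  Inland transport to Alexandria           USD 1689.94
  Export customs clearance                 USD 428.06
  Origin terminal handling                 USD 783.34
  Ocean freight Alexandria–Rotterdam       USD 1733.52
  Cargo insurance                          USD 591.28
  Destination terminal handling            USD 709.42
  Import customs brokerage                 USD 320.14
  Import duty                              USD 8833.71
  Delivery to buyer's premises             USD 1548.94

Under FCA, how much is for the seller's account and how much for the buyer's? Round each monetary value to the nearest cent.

FCA: the seller delivers export-cleared goods to the carrier; the buyer bears costs from that point.
Seller's account: goods 88383.96 + inland to port 1689.94 + export clearance 428.06 = 90501.96
Buyer's account: origin terminal 783.34 + freight 1733.52 + insurance 591.28 + destination terminal 709.42 + brokerage 320.14 + duty 8833.71 + delivery 1548.94 = 14520.35

Seller: USD 90501.96; buyer: USD 14520.35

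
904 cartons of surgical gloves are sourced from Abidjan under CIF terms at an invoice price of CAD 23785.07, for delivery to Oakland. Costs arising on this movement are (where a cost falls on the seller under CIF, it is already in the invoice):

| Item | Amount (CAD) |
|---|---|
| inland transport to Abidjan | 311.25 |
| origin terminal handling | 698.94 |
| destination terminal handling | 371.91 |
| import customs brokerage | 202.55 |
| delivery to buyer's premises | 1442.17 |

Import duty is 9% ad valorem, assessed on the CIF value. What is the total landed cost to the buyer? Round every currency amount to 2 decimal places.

Total landed cost: CAD 27942.36

CIF: the seller pays costs through ocean freight and marine insurance to the destination port.
Already in the invoice (seller's account under CIF): inland to port, origin terminal — exclude.
The CIF price already equals the CIF value: 23785.07
Import duty = 23785.07 × 9% = 2140.66
Buyer bears: destination terminal 371.91 + brokerage 202.55 + delivery 1442.17 + duty 2140.66 = 4157.29
Landed cost = invoice 23785.07 + 4157.29 = 27942.36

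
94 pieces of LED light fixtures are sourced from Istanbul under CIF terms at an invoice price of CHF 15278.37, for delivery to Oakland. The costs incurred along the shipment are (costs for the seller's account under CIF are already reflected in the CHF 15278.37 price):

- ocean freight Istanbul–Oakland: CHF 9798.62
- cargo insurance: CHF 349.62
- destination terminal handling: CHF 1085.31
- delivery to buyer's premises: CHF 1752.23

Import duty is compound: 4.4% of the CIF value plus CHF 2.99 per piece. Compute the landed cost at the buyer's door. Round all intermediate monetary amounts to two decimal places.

Total landed cost: CHF 19069.22

CIF: the seller pays costs through ocean freight and marine insurance to the destination port.
Already in the invoice (seller's account under CIF): freight, insurance — exclude.
The CIF price already equals the CIF value: 15278.37
Ad valorem component: 15278.37 × 4.4% = 672.25
Specific component: 94 × 2.99 = 281.06
Import duty = 672.25 + 281.06 = 953.31
Buyer bears: destination terminal 1085.31 + delivery 1752.23 + duty 953.31 = 3790.85
Landed cost = invoice 15278.37 + 3790.85 = 19069.22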